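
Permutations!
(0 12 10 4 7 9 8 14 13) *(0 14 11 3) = (0 12 10 4 7 9 8 11 3)(13 14) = [12, 1, 2, 0, 7, 5, 6, 9, 11, 8, 4, 3, 10, 14, 13]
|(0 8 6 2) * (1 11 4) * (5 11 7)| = 20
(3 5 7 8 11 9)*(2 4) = (2 4)(3 5 7 8 11 9) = [0, 1, 4, 5, 2, 7, 6, 8, 11, 3, 10, 9]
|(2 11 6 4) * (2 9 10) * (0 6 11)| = |(11)(0 6 4 9 10 2)| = 6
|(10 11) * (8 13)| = 2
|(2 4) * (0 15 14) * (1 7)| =6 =|(0 15 14)(1 7)(2 4)|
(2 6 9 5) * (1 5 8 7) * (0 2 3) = (0 2 6 9 8 7 1 5 3) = [2, 5, 6, 0, 4, 3, 9, 1, 7, 8]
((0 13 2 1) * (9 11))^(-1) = ((0 13 2 1)(9 11))^(-1) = (0 1 2 13)(9 11)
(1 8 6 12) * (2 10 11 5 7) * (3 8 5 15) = (1 5 7 2 10 11 15 3 8 6 12) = [0, 5, 10, 8, 4, 7, 12, 2, 6, 9, 11, 15, 1, 13, 14, 3]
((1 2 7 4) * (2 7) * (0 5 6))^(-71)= (0 5 6)(1 7 4)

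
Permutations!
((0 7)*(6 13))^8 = (13)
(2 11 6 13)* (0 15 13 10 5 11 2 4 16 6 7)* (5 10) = (0 15 13 4 16 6 5 11 7) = [15, 1, 2, 3, 16, 11, 5, 0, 8, 9, 10, 7, 12, 4, 14, 13, 6]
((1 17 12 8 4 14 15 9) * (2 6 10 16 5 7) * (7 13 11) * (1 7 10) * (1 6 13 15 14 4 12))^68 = ((1 17)(2 13 11 10 16 5 15 9 7)(8 12))^68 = (17)(2 5 13 15 11 9 10 7 16)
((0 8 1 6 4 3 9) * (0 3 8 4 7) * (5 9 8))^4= (0 3 7 9 6 5 1 4 8)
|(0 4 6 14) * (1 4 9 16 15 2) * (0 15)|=6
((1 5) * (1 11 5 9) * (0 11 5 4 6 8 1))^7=(11)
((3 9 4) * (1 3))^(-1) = (1 4 9 3)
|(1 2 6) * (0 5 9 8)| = 12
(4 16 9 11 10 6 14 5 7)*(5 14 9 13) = [0, 1, 2, 3, 16, 7, 9, 4, 8, 11, 6, 10, 12, 5, 14, 15, 13] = (4 16 13 5 7)(6 9 11 10)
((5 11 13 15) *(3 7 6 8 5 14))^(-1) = (3 14 15 13 11 5 8 6 7)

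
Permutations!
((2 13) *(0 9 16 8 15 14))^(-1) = (0 14 15 8 16 9)(2 13)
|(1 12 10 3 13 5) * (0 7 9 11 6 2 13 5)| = |(0 7 9 11 6 2 13)(1 12 10 3 5)| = 35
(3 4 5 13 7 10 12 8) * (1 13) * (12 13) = (1 12 8 3 4 5)(7 10 13) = [0, 12, 2, 4, 5, 1, 6, 10, 3, 9, 13, 11, 8, 7]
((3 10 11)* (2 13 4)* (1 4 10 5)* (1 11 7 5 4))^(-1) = (2 4 3 11 5 7 10 13)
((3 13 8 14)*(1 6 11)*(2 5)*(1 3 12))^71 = (1 12 14 8 13 3 11 6)(2 5)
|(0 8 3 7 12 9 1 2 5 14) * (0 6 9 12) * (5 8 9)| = 21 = |(0 9 1 2 8 3 7)(5 14 6)|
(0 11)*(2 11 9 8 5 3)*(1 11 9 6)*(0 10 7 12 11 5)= (0 6 1 5 3 2 9 8)(7 12 11 10)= [6, 5, 9, 2, 4, 3, 1, 12, 0, 8, 7, 10, 11]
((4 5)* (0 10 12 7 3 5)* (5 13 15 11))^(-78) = (0 12 3 15 5)(4 10 7 13 11)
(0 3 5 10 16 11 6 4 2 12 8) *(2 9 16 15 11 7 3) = (0 2 12 8)(3 5 10 15 11 6 4 9 16 7) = [2, 1, 12, 5, 9, 10, 4, 3, 0, 16, 15, 6, 8, 13, 14, 11, 7]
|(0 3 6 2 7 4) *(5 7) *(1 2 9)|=9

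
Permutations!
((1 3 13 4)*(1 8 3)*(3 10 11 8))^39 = (13)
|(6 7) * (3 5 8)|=6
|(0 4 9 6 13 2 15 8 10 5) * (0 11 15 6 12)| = 60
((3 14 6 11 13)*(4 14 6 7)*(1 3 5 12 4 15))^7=(1 4 11 15 12 6 7 5 3 14 13)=((1 3 6 11 13 5 12 4 14 7 15))^7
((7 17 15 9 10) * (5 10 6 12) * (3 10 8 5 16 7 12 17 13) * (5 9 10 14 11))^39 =((3 14 11 5 8 9 6 17 15 10 12 16 7 13))^39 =(3 16 15 9 11 13 12 17 8 14 7 10 6 5)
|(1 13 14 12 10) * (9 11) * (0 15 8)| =|(0 15 8)(1 13 14 12 10)(9 11)| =30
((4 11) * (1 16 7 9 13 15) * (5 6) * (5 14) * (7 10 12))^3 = ((1 16 10 12 7 9 13 15)(4 11)(5 6 14))^3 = (1 12 13 16 7 15 10 9)(4 11)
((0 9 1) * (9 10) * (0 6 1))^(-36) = ((0 10 9)(1 6))^(-36) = (10)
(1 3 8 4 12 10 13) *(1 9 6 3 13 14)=(1 13 9 6 3 8 4 12 10 14)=[0, 13, 2, 8, 12, 5, 3, 7, 4, 6, 14, 11, 10, 9, 1]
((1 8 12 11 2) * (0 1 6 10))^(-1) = ((0 1 8 12 11 2 6 10))^(-1) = (0 10 6 2 11 12 8 1)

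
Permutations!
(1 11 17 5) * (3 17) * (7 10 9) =[0, 11, 2, 17, 4, 1, 6, 10, 8, 7, 9, 3, 12, 13, 14, 15, 16, 5] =(1 11 3 17 5)(7 10 9)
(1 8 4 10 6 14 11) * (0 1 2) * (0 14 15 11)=(0 1 8 4 10 6 15 11 2 14)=[1, 8, 14, 3, 10, 5, 15, 7, 4, 9, 6, 2, 12, 13, 0, 11]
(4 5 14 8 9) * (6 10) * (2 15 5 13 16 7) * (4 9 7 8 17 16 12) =[0, 1, 15, 3, 13, 14, 10, 2, 7, 9, 6, 11, 4, 12, 17, 5, 8, 16] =(2 15 5 14 17 16 8 7)(4 13 12)(6 10)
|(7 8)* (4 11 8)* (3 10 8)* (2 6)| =|(2 6)(3 10 8 7 4 11)| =6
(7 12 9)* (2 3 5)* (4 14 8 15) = (2 3 5)(4 14 8 15)(7 12 9) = [0, 1, 3, 5, 14, 2, 6, 12, 15, 7, 10, 11, 9, 13, 8, 4]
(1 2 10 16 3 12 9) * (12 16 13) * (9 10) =(1 2 9)(3 16)(10 13 12) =[0, 2, 9, 16, 4, 5, 6, 7, 8, 1, 13, 11, 10, 12, 14, 15, 3]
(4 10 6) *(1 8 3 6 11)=(1 8 3 6 4 10 11)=[0, 8, 2, 6, 10, 5, 4, 7, 3, 9, 11, 1]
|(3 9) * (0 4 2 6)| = |(0 4 2 6)(3 9)| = 4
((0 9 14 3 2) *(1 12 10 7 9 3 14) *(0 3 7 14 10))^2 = (14)(0 9 12 7 1)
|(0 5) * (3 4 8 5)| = |(0 3 4 8 5)| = 5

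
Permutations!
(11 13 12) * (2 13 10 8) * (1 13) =(1 13 12 11 10 8 2) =[0, 13, 1, 3, 4, 5, 6, 7, 2, 9, 8, 10, 11, 12]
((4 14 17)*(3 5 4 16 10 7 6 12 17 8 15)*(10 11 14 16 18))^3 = (3 16 8 5 11 15 4 14)(6 18)(7 17)(10 12) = ((3 5 4 16 11 14 8 15)(6 12 17 18 10 7))^3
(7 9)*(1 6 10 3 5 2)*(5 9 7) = (1 6 10 3 9 5 2) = [0, 6, 1, 9, 4, 2, 10, 7, 8, 5, 3]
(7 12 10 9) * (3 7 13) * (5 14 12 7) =(3 5 14 12 10 9 13) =[0, 1, 2, 5, 4, 14, 6, 7, 8, 13, 9, 11, 10, 3, 12]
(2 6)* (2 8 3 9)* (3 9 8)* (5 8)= (2 6 3 5 8 9)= [0, 1, 6, 5, 4, 8, 3, 7, 9, 2]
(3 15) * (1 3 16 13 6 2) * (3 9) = [0, 9, 1, 15, 4, 5, 2, 7, 8, 3, 10, 11, 12, 6, 14, 16, 13] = (1 9 3 15 16 13 6 2)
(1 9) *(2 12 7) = (1 9)(2 12 7) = [0, 9, 12, 3, 4, 5, 6, 2, 8, 1, 10, 11, 7]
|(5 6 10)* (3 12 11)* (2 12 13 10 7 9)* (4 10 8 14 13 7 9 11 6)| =|(2 12 6 9)(3 7 11)(4 10 5)(8 14 13)| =12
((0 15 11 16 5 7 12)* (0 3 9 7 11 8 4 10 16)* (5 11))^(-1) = (0 11 16 10 4 8 15)(3 12 7 9)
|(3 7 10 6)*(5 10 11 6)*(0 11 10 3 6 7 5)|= 4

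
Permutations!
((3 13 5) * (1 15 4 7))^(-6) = ((1 15 4 7)(3 13 5))^(-6) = (1 4)(7 15)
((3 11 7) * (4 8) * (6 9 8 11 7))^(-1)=((3 7)(4 11 6 9 8))^(-1)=(3 7)(4 8 9 6 11)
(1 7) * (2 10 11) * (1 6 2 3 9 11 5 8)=(1 7 6 2 10 5 8)(3 9 11)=[0, 7, 10, 9, 4, 8, 2, 6, 1, 11, 5, 3]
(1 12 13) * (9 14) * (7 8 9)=(1 12 13)(7 8 9 14)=[0, 12, 2, 3, 4, 5, 6, 8, 9, 14, 10, 11, 13, 1, 7]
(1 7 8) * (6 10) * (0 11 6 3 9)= [11, 7, 2, 9, 4, 5, 10, 8, 1, 0, 3, 6]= (0 11 6 10 3 9)(1 7 8)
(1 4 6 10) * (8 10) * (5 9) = (1 4 6 8 10)(5 9) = [0, 4, 2, 3, 6, 9, 8, 7, 10, 5, 1]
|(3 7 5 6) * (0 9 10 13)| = |(0 9 10 13)(3 7 5 6)| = 4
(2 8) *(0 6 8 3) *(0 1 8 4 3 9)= (0 6 4 3 1 8 2 9)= [6, 8, 9, 1, 3, 5, 4, 7, 2, 0]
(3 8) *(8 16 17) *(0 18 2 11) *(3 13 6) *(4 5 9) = (0 18 2 11)(3 16 17 8 13 6)(4 5 9) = [18, 1, 11, 16, 5, 9, 3, 7, 13, 4, 10, 0, 12, 6, 14, 15, 17, 8, 2]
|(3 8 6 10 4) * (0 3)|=|(0 3 8 6 10 4)|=6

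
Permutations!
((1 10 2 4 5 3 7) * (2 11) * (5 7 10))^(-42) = (1 4 11 3)(2 10 5 7)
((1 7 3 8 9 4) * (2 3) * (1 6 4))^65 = (1 9 8 3 2 7)(4 6)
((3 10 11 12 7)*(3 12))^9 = ((3 10 11)(7 12))^9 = (7 12)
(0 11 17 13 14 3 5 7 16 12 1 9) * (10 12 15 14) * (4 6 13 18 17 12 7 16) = [11, 9, 2, 5, 6, 16, 13, 4, 8, 0, 7, 12, 1, 10, 3, 14, 15, 18, 17] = (0 11 12 1 9)(3 5 16 15 14)(4 6 13 10 7)(17 18)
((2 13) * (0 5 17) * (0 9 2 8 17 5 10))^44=((0 10)(2 13 8 17 9))^44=(2 9 17 8 13)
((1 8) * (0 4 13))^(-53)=((0 4 13)(1 8))^(-53)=(0 4 13)(1 8)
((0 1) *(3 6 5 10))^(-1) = ((0 1)(3 6 5 10))^(-1) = (0 1)(3 10 5 6)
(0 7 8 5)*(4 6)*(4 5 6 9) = (0 7 8 6 5)(4 9) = [7, 1, 2, 3, 9, 0, 5, 8, 6, 4]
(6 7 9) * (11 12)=(6 7 9)(11 12)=[0, 1, 2, 3, 4, 5, 7, 9, 8, 6, 10, 12, 11]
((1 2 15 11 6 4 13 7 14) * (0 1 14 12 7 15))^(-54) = ((0 1 2)(4 13 15 11 6)(7 12))^(-54) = (4 13 15 11 6)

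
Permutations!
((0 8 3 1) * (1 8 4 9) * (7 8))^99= ((0 4 9 1)(3 7 8))^99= (0 1 9 4)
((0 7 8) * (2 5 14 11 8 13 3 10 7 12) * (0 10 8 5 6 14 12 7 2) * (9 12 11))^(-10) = ((0 7 13 3 8 10 2 6 14 9 12)(5 11))^(-10) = (0 7 13 3 8 10 2 6 14 9 12)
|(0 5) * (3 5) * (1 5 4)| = |(0 3 4 1 5)| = 5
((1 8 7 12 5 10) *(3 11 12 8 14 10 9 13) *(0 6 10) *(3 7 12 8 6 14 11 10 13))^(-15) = (0 14)(1 11 8 12 5 9 3 10)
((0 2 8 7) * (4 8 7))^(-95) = ((0 2 7)(4 8))^(-95) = (0 2 7)(4 8)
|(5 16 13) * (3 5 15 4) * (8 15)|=7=|(3 5 16 13 8 15 4)|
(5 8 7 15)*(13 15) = [0, 1, 2, 3, 4, 8, 6, 13, 7, 9, 10, 11, 12, 15, 14, 5] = (5 8 7 13 15)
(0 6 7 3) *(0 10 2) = (0 6 7 3 10 2) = [6, 1, 0, 10, 4, 5, 7, 3, 8, 9, 2]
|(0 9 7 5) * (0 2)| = 5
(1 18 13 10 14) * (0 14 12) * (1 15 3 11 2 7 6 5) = (0 14 15 3 11 2 7 6 5 1 18 13 10 12) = [14, 18, 7, 11, 4, 1, 5, 6, 8, 9, 12, 2, 0, 10, 15, 3, 16, 17, 13]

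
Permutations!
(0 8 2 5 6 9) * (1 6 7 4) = (0 8 2 5 7 4 1 6 9) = [8, 6, 5, 3, 1, 7, 9, 4, 2, 0]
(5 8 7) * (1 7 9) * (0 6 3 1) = (0 6 3 1 7 5 8 9) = [6, 7, 2, 1, 4, 8, 3, 5, 9, 0]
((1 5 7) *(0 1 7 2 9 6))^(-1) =(0 6 9 2 5 1)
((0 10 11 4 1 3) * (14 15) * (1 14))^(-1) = (0 3 1 15 14 4 11 10)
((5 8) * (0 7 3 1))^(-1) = ((0 7 3 1)(5 8))^(-1) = (0 1 3 7)(5 8)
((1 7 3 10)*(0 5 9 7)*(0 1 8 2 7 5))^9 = (2 8 10 3 7)(5 9)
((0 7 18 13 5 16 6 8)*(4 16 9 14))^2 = (0 18 5 14 16 8 7 13 9 4 6)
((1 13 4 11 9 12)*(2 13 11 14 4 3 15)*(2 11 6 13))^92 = ((1 6 13 3 15 11 9 12)(4 14))^92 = (1 15)(3 12)(6 11)(9 13)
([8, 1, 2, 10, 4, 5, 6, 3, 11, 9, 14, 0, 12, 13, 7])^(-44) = [8, 1, 2, 3, 4, 5, 6, 7, 11, 9, 10, 0, 12, 13, 14]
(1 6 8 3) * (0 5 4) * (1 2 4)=(0 5 1 6 8 3 2 4)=[5, 6, 4, 2, 0, 1, 8, 7, 3]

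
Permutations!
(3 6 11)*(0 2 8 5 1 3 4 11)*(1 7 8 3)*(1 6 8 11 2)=(0 1 6)(2 3 8 5 7 11 4)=[1, 6, 3, 8, 2, 7, 0, 11, 5, 9, 10, 4]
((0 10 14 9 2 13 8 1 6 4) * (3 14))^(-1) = ((0 10 3 14 9 2 13 8 1 6 4))^(-1) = (0 4 6 1 8 13 2 9 14 3 10)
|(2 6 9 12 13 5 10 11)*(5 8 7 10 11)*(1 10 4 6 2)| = |(1 10 5 11)(4 6 9 12 13 8 7)| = 28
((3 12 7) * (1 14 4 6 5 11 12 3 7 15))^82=(1 4 5 12)(6 11 15 14)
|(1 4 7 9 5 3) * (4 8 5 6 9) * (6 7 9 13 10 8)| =21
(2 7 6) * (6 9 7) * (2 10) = [0, 1, 6, 3, 4, 5, 10, 9, 8, 7, 2] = (2 6 10)(7 9)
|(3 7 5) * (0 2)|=|(0 2)(3 7 5)|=6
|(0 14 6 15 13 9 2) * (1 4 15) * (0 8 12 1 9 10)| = 12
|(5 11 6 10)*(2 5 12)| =6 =|(2 5 11 6 10 12)|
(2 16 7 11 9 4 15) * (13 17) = (2 16 7 11 9 4 15)(13 17) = [0, 1, 16, 3, 15, 5, 6, 11, 8, 4, 10, 9, 12, 17, 14, 2, 7, 13]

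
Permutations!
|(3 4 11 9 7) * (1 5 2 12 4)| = |(1 5 2 12 4 11 9 7 3)| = 9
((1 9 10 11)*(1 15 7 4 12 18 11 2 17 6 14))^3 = (1 2 14 10 6 9 17)(4 11)(7 18)(12 15)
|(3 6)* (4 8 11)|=6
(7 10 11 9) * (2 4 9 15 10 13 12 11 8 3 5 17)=(2 4 9 7 13 12 11 15 10 8 3 5 17)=[0, 1, 4, 5, 9, 17, 6, 13, 3, 7, 8, 15, 11, 12, 14, 10, 16, 2]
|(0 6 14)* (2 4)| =|(0 6 14)(2 4)| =6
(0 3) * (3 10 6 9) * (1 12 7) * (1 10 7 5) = (0 7 10 6 9 3)(1 12 5) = [7, 12, 2, 0, 4, 1, 9, 10, 8, 3, 6, 11, 5]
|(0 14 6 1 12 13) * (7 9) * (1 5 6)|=|(0 14 1 12 13)(5 6)(7 9)|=10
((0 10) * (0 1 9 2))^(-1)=((0 10 1 9 2))^(-1)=(0 2 9 1 10)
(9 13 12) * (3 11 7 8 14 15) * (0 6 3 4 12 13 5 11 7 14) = (0 6 3 7 8)(4 12 9 5 11 14 15) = [6, 1, 2, 7, 12, 11, 3, 8, 0, 5, 10, 14, 9, 13, 15, 4]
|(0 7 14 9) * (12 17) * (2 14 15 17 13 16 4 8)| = |(0 7 15 17 12 13 16 4 8 2 14 9)| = 12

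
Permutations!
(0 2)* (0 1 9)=[2, 9, 1, 3, 4, 5, 6, 7, 8, 0]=(0 2 1 9)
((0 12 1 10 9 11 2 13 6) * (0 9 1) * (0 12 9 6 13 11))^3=((13)(0 9)(1 10)(2 11))^3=(13)(0 9)(1 10)(2 11)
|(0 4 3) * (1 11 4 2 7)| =|(0 2 7 1 11 4 3)| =7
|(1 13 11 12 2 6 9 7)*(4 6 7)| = 6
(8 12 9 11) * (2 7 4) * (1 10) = (1 10)(2 7 4)(8 12 9 11) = [0, 10, 7, 3, 2, 5, 6, 4, 12, 11, 1, 8, 9]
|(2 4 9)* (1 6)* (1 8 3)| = |(1 6 8 3)(2 4 9)| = 12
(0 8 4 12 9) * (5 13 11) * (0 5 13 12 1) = (0 8 4 1)(5 12 9)(11 13) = [8, 0, 2, 3, 1, 12, 6, 7, 4, 5, 10, 13, 9, 11]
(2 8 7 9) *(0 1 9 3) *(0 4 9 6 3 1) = (1 6 3 4 9 2 8 7) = [0, 6, 8, 4, 9, 5, 3, 1, 7, 2]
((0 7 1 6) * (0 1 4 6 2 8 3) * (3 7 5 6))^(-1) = ((0 5 6 1 2 8 7 4 3))^(-1) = (0 3 4 7 8 2 1 6 5)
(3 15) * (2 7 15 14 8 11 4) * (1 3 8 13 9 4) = (1 3 14 13 9 4 2 7 15 8 11) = [0, 3, 7, 14, 2, 5, 6, 15, 11, 4, 10, 1, 12, 9, 13, 8]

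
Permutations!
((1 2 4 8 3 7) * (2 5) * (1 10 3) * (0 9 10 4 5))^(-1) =((0 9 10 3 7 4 8 1)(2 5))^(-1) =(0 1 8 4 7 3 10 9)(2 5)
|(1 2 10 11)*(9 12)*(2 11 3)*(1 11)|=6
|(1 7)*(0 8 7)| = |(0 8 7 1)| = 4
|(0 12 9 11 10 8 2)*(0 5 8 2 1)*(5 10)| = 14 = |(0 12 9 11 5 8 1)(2 10)|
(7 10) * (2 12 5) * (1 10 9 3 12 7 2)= (1 10 2 7 9 3 12 5)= [0, 10, 7, 12, 4, 1, 6, 9, 8, 3, 2, 11, 5]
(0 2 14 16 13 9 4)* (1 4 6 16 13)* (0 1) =[2, 4, 14, 3, 1, 5, 16, 7, 8, 6, 10, 11, 12, 9, 13, 15, 0] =(0 2 14 13 9 6 16)(1 4)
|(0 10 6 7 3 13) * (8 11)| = 6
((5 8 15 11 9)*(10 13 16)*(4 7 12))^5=(4 12 7)(10 16 13)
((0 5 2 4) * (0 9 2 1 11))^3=(0 11 1 5)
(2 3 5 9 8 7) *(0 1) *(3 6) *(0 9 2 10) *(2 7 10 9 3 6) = [1, 3, 2, 5, 4, 7, 6, 9, 10, 8, 0] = (0 1 3 5 7 9 8 10)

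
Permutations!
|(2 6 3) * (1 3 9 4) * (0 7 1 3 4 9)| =7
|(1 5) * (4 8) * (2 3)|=2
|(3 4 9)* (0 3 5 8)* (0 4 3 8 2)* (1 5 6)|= 8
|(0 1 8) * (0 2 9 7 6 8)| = 10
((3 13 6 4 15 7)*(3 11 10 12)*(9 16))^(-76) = (16)(3 7 13 11 6 10 4 12 15)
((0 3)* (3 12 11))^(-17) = ((0 12 11 3))^(-17) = (0 3 11 12)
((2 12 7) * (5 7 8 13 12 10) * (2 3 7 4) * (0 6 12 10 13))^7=((0 6 12 8)(2 13 10 5 4)(3 7))^7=(0 8 12 6)(2 10 4 13 5)(3 7)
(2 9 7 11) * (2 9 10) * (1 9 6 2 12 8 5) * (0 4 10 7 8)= (0 4 10 12)(1 9 8 5)(2 7 11 6)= [4, 9, 7, 3, 10, 1, 2, 11, 5, 8, 12, 6, 0]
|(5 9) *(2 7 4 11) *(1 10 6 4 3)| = 8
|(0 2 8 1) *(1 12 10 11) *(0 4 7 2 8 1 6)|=|(0 8 12 10 11 6)(1 4 7 2)|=12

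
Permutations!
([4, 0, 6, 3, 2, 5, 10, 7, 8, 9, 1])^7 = (0 4 2 6 10 1)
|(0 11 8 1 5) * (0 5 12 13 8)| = 4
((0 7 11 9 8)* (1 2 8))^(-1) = (0 8 2 1 9 11 7)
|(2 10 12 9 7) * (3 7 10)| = 3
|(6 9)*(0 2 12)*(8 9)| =3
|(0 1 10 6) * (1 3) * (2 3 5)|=7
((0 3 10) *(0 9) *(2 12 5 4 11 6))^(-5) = ((0 3 10 9)(2 12 5 4 11 6))^(-5) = (0 9 10 3)(2 12 5 4 11 6)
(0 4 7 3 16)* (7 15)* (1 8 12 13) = (0 4 15 7 3 16)(1 8 12 13) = [4, 8, 2, 16, 15, 5, 6, 3, 12, 9, 10, 11, 13, 1, 14, 7, 0]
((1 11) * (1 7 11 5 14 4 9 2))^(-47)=(1 5 14 4 9 2)(7 11)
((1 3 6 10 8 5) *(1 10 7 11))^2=((1 3 6 7 11)(5 10 8))^2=(1 6 11 3 7)(5 8 10)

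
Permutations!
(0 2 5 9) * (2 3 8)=(0 3 8 2 5 9)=[3, 1, 5, 8, 4, 9, 6, 7, 2, 0]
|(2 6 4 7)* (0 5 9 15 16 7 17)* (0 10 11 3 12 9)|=12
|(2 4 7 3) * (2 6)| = 5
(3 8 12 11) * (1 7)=[0, 7, 2, 8, 4, 5, 6, 1, 12, 9, 10, 3, 11]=(1 7)(3 8 12 11)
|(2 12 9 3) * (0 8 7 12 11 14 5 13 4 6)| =|(0 8 7 12 9 3 2 11 14 5 13 4 6)| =13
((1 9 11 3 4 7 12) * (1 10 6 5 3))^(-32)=(1 9 11)(3 12 5 7 6 4 10)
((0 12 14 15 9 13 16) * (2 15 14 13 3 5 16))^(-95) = (0 15 16 2 5 13 3 12 9)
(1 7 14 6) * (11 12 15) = [0, 7, 2, 3, 4, 5, 1, 14, 8, 9, 10, 12, 15, 13, 6, 11] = (1 7 14 6)(11 12 15)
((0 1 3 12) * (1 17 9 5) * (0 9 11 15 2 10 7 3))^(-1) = (0 1 5 9 12 3 7 10 2 15 11 17)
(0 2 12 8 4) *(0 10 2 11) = (0 11)(2 12 8 4 10) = [11, 1, 12, 3, 10, 5, 6, 7, 4, 9, 2, 0, 8]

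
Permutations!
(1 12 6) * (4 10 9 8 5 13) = (1 12 6)(4 10 9 8 5 13) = [0, 12, 2, 3, 10, 13, 1, 7, 5, 8, 9, 11, 6, 4]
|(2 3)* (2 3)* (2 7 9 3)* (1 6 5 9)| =7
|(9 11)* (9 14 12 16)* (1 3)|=10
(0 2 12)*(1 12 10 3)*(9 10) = (0 2 9 10 3 1 12) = [2, 12, 9, 1, 4, 5, 6, 7, 8, 10, 3, 11, 0]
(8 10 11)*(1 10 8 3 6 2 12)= (1 10 11 3 6 2 12)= [0, 10, 12, 6, 4, 5, 2, 7, 8, 9, 11, 3, 1]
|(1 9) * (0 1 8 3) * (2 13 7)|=15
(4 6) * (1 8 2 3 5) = (1 8 2 3 5)(4 6) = [0, 8, 3, 5, 6, 1, 4, 7, 2]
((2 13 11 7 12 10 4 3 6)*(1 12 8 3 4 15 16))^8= ((1 12 10 15 16)(2 13 11 7 8 3 6))^8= (1 15 12 16 10)(2 13 11 7 8 3 6)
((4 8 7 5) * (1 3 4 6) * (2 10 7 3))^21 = (1 7)(2 5)(6 10)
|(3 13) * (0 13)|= 3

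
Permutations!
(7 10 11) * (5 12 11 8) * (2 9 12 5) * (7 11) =(2 9 12 7 10 8) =[0, 1, 9, 3, 4, 5, 6, 10, 2, 12, 8, 11, 7]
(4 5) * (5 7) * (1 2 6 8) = (1 2 6 8)(4 7 5) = [0, 2, 6, 3, 7, 4, 8, 5, 1]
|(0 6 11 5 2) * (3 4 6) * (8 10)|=|(0 3 4 6 11 5 2)(8 10)|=14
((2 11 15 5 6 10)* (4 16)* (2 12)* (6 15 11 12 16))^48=(16)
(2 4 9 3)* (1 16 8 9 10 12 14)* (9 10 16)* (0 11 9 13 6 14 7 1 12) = (0 11 9 3 2 4 16 8 10)(1 13 6 14 12 7) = [11, 13, 4, 2, 16, 5, 14, 1, 10, 3, 0, 9, 7, 6, 12, 15, 8]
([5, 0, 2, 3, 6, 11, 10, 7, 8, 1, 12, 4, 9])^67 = [6, 4, 2, 3, 9, 10, 1, 7, 8, 11, 0, 12, 5]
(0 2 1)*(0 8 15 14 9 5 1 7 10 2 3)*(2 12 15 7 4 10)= (0 3)(1 8 7 2 4 10 12 15 14 9 5)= [3, 8, 4, 0, 10, 1, 6, 2, 7, 5, 12, 11, 15, 13, 9, 14]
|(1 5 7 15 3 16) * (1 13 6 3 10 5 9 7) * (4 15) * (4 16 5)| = |(1 9 7 16 13 6 3 5)(4 15 10)| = 24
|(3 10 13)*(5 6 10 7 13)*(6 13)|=|(3 7 6 10 5 13)|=6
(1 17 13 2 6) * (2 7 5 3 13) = (1 17 2 6)(3 13 7 5) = [0, 17, 6, 13, 4, 3, 1, 5, 8, 9, 10, 11, 12, 7, 14, 15, 16, 2]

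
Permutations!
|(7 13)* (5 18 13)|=4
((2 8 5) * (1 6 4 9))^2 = ((1 6 4 9)(2 8 5))^2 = (1 4)(2 5 8)(6 9)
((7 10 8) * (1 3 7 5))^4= ((1 3 7 10 8 5))^4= (1 8 7)(3 5 10)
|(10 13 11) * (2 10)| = |(2 10 13 11)| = 4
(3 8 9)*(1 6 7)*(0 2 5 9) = (0 2 5 9 3 8)(1 6 7) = [2, 6, 5, 8, 4, 9, 7, 1, 0, 3]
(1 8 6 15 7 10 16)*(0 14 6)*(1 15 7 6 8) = (0 14 8)(6 7 10 16 15) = [14, 1, 2, 3, 4, 5, 7, 10, 0, 9, 16, 11, 12, 13, 8, 6, 15]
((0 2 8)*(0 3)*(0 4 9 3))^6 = ((0 2 8)(3 4 9))^6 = (9)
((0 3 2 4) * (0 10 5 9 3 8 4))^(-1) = ((0 8 4 10 5 9 3 2))^(-1) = (0 2 3 9 5 10 4 8)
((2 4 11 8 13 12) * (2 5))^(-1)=((2 4 11 8 13 12 5))^(-1)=(2 5 12 13 8 11 4)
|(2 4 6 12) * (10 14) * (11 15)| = 4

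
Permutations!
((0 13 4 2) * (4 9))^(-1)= (0 2 4 9 13)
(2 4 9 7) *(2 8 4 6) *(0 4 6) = [4, 1, 0, 3, 9, 5, 2, 8, 6, 7] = (0 4 9 7 8 6 2)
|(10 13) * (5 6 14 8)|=|(5 6 14 8)(10 13)|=4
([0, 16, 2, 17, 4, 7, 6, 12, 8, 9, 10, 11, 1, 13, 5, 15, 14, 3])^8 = (17)(1 14 7)(5 12 16)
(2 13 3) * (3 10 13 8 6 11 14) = [0, 1, 8, 2, 4, 5, 11, 7, 6, 9, 13, 14, 12, 10, 3] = (2 8 6 11 14 3)(10 13)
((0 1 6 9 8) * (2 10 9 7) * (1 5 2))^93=(0 10)(2 8)(5 9)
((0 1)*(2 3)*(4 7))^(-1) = (0 1)(2 3)(4 7)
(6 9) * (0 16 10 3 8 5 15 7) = (0 16 10 3 8 5 15 7)(6 9) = [16, 1, 2, 8, 4, 15, 9, 0, 5, 6, 3, 11, 12, 13, 14, 7, 10]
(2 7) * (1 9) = (1 9)(2 7) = [0, 9, 7, 3, 4, 5, 6, 2, 8, 1]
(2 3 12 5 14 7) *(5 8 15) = (2 3 12 8 15 5 14 7) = [0, 1, 3, 12, 4, 14, 6, 2, 15, 9, 10, 11, 8, 13, 7, 5]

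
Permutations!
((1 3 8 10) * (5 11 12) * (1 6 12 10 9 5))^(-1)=((1 3 8 9 5 11 10 6 12))^(-1)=(1 12 6 10 11 5 9 8 3)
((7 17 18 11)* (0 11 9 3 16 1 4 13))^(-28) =((0 11 7 17 18 9 3 16 1 4 13))^(-28) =(0 9 13 18 4 17 1 7 16 11 3)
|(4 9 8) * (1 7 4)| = |(1 7 4 9 8)| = 5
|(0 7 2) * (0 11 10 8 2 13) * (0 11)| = 7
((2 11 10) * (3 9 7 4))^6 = ((2 11 10)(3 9 7 4))^6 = (11)(3 7)(4 9)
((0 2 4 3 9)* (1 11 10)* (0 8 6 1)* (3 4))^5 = ((0 2 3 9 8 6 1 11 10))^5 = (0 6 2 1 3 11 9 10 8)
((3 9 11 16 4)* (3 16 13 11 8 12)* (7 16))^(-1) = (3 12 8 9)(4 16 7)(11 13)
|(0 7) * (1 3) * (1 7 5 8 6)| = 7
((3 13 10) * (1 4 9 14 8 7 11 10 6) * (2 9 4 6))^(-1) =(1 6)(2 13 3 10 11 7 8 14 9)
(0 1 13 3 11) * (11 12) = (0 1 13 3 12 11) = [1, 13, 2, 12, 4, 5, 6, 7, 8, 9, 10, 0, 11, 3]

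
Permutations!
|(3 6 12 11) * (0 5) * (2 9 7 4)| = |(0 5)(2 9 7 4)(3 6 12 11)| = 4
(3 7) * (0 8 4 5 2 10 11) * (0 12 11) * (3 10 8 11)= (0 11 12 3 7 10)(2 8 4 5)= [11, 1, 8, 7, 5, 2, 6, 10, 4, 9, 0, 12, 3]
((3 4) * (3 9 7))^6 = ((3 4 9 7))^6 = (3 9)(4 7)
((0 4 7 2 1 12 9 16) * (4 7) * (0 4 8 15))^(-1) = (0 15 8 4 16 9 12 1 2 7)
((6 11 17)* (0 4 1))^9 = ((0 4 1)(6 11 17))^9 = (17)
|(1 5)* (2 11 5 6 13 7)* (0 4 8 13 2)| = 5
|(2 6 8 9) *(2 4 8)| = |(2 6)(4 8 9)| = 6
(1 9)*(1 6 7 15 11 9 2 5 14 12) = (1 2 5 14 12)(6 7 15 11 9) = [0, 2, 5, 3, 4, 14, 7, 15, 8, 6, 10, 9, 1, 13, 12, 11]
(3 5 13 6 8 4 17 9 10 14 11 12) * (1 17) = (1 17 9 10 14 11 12 3 5 13 6 8 4) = [0, 17, 2, 5, 1, 13, 8, 7, 4, 10, 14, 12, 3, 6, 11, 15, 16, 9]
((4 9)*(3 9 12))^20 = (12)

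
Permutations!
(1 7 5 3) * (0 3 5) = [3, 7, 2, 1, 4, 5, 6, 0] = (0 3 1 7)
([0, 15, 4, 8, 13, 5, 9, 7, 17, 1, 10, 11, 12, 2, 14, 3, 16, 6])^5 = (1 6 8 15 9 17 3)(2 13 4)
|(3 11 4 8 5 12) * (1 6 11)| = |(1 6 11 4 8 5 12 3)| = 8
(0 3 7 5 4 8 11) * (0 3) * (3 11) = (11)(3 7 5 4 8) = [0, 1, 2, 7, 8, 4, 6, 5, 3, 9, 10, 11]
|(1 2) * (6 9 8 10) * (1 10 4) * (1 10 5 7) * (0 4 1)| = |(0 4 10 6 9 8 1 2 5 7)| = 10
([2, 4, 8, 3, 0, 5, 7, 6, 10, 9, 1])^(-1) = (0 4 1 10 8 2)(6 7)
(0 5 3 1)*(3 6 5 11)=(0 11 3 1)(5 6)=[11, 0, 2, 1, 4, 6, 5, 7, 8, 9, 10, 3]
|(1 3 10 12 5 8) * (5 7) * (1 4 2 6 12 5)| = |(1 3 10 5 8 4 2 6 12 7)| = 10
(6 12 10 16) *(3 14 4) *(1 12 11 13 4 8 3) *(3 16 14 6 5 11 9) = [0, 12, 2, 6, 1, 11, 9, 7, 16, 3, 14, 13, 10, 4, 8, 15, 5] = (1 12 10 14 8 16 5 11 13 4)(3 6 9)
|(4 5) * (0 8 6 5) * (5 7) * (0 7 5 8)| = 5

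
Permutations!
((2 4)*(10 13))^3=(2 4)(10 13)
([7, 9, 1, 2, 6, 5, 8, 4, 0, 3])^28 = (9)(0 6 7 8 4)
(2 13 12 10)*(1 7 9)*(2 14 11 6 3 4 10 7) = (1 2 13 12 7 9)(3 4 10 14 11 6) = [0, 2, 13, 4, 10, 5, 3, 9, 8, 1, 14, 6, 7, 12, 11]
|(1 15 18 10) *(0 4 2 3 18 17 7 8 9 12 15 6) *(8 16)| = |(0 4 2 3 18 10 1 6)(7 16 8 9 12 15 17)| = 56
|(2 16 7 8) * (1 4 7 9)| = 7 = |(1 4 7 8 2 16 9)|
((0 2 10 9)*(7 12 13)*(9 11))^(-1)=((0 2 10 11 9)(7 12 13))^(-1)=(0 9 11 10 2)(7 13 12)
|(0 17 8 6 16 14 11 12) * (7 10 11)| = 10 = |(0 17 8 6 16 14 7 10 11 12)|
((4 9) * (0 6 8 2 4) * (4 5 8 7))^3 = ((0 6 7 4 9)(2 5 8))^3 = (0 4 6 9 7)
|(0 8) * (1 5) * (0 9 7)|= 4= |(0 8 9 7)(1 5)|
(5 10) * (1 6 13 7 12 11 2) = (1 6 13 7 12 11 2)(5 10) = [0, 6, 1, 3, 4, 10, 13, 12, 8, 9, 5, 2, 11, 7]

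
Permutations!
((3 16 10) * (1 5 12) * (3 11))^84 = (16)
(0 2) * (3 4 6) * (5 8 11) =(0 2)(3 4 6)(5 8 11) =[2, 1, 0, 4, 6, 8, 3, 7, 11, 9, 10, 5]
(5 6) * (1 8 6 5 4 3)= (1 8 6 4 3)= [0, 8, 2, 1, 3, 5, 4, 7, 6]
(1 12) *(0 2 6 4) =(0 2 6 4)(1 12) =[2, 12, 6, 3, 0, 5, 4, 7, 8, 9, 10, 11, 1]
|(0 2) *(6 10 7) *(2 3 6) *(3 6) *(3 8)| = 10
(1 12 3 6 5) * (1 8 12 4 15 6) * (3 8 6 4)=[0, 3, 2, 1, 15, 6, 5, 7, 12, 9, 10, 11, 8, 13, 14, 4]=(1 3)(4 15)(5 6)(8 12)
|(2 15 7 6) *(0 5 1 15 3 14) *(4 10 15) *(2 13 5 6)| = |(0 6 13 5 1 4 10 15 7 2 3 14)| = 12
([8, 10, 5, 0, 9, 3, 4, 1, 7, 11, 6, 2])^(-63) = (0 2 4 1)(3 11 6 7)(5 9 10 8)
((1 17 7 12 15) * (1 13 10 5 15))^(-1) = (1 12 7 17)(5 10 13 15)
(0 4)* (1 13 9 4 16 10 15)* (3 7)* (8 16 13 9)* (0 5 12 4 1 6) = (0 13 8 16 10 15 6)(1 9)(3 7)(4 5 12) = [13, 9, 2, 7, 5, 12, 0, 3, 16, 1, 15, 11, 4, 8, 14, 6, 10]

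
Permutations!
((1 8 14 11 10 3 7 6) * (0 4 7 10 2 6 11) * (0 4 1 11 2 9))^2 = (0 8 4 2 11)(1 14 7 6 9)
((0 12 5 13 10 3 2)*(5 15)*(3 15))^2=((0 12 3 2)(5 13 10 15))^2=(0 3)(2 12)(5 10)(13 15)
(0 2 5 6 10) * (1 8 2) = (0 1 8 2 5 6 10) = [1, 8, 5, 3, 4, 6, 10, 7, 2, 9, 0]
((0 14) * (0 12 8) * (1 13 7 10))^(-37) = (0 8 12 14)(1 10 7 13)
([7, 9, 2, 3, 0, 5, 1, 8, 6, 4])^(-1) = [4, 6, 2, 3, 9, 5, 8, 0, 7, 1]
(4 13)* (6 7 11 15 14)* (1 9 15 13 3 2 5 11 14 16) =[0, 9, 5, 2, 3, 11, 7, 14, 8, 15, 10, 13, 12, 4, 6, 16, 1] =(1 9 15 16)(2 5 11 13 4 3)(6 7 14)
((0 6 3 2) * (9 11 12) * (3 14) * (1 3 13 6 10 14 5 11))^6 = (0 11)(1 13)(2 5)(3 6)(9 14)(10 12)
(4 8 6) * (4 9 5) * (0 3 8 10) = (0 3 8 6 9 5 4 10) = [3, 1, 2, 8, 10, 4, 9, 7, 6, 5, 0]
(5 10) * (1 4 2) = (1 4 2)(5 10) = [0, 4, 1, 3, 2, 10, 6, 7, 8, 9, 5]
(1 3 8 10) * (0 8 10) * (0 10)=(0 8 10 1 3)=[8, 3, 2, 0, 4, 5, 6, 7, 10, 9, 1]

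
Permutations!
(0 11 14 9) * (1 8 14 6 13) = (0 11 6 13 1 8 14 9) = [11, 8, 2, 3, 4, 5, 13, 7, 14, 0, 10, 6, 12, 1, 9]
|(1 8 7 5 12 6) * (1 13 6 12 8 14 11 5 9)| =14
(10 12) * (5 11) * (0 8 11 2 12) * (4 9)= (0 8 11 5 2 12 10)(4 9)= [8, 1, 12, 3, 9, 2, 6, 7, 11, 4, 0, 5, 10]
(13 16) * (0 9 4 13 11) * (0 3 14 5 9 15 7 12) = [15, 1, 2, 14, 13, 9, 6, 12, 8, 4, 10, 3, 0, 16, 5, 7, 11] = (0 15 7 12)(3 14 5 9 4 13 16 11)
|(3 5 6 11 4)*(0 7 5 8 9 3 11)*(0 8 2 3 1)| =14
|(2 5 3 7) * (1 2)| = |(1 2 5 3 7)| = 5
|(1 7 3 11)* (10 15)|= |(1 7 3 11)(10 15)|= 4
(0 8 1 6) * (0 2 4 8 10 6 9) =(0 10 6 2 4 8 1 9) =[10, 9, 4, 3, 8, 5, 2, 7, 1, 0, 6]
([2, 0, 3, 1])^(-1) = (0 1 3 2)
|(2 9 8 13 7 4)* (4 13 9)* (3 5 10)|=|(2 4)(3 5 10)(7 13)(8 9)|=6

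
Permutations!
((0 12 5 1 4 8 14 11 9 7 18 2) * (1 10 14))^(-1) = (0 2 18 7 9 11 14 10 5 12)(1 8 4)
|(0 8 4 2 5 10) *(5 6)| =7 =|(0 8 4 2 6 5 10)|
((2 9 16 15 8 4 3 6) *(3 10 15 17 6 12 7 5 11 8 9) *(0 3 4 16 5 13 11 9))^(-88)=((0 3 12 7 13 11 8 16 17 6 2 4 10 15)(5 9))^(-88)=(0 2 8 12 10 17 13)(3 4 16 7 15 6 11)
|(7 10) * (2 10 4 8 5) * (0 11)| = |(0 11)(2 10 7 4 8 5)| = 6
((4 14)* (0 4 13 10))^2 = ((0 4 14 13 10))^2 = (0 14 10 4 13)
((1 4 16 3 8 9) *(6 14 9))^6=(1 14 8 16)(3 4 9 6)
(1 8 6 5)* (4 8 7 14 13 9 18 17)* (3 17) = (1 7 14 13 9 18 3 17 4 8 6 5) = [0, 7, 2, 17, 8, 1, 5, 14, 6, 18, 10, 11, 12, 9, 13, 15, 16, 4, 3]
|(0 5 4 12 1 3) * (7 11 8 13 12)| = 10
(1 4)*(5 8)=[0, 4, 2, 3, 1, 8, 6, 7, 5]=(1 4)(5 8)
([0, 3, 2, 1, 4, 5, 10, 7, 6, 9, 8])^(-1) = [0, 3, 2, 1, 4, 5, 8, 7, 10, 9, 6]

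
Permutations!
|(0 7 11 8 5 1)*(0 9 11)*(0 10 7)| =10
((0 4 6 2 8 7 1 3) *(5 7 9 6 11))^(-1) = ((0 4 11 5 7 1 3)(2 8 9 6))^(-1) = (0 3 1 7 5 11 4)(2 6 9 8)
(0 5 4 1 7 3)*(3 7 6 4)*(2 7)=(0 5 3)(1 6 4)(2 7)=[5, 6, 7, 0, 1, 3, 4, 2]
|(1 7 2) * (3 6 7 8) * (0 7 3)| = |(0 7 2 1 8)(3 6)| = 10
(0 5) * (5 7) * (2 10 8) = [7, 1, 10, 3, 4, 0, 6, 5, 2, 9, 8] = (0 7 5)(2 10 8)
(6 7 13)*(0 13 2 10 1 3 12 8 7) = (0 13 6)(1 3 12 8 7 2 10) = [13, 3, 10, 12, 4, 5, 0, 2, 7, 9, 1, 11, 8, 6]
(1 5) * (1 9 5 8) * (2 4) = (1 8)(2 4)(5 9) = [0, 8, 4, 3, 2, 9, 6, 7, 1, 5]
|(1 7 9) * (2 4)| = |(1 7 9)(2 4)| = 6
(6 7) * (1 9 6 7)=[0, 9, 2, 3, 4, 5, 1, 7, 8, 6]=(1 9 6)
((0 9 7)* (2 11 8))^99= ((0 9 7)(2 11 8))^99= (11)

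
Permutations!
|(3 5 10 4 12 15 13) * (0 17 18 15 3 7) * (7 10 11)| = |(0 17 18 15 13 10 4 12 3 5 11 7)| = 12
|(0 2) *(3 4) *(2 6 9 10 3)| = 7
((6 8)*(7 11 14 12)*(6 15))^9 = ((6 8 15)(7 11 14 12))^9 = (15)(7 11 14 12)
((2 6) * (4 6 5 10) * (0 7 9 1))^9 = ((0 7 9 1)(2 5 10 4 6))^9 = (0 7 9 1)(2 6 4 10 5)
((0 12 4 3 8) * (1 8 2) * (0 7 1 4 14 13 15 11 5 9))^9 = ((0 12 14 13 15 11 5 9)(1 8 7)(2 4 3))^9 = (0 12 14 13 15 11 5 9)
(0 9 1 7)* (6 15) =(0 9 1 7)(6 15) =[9, 7, 2, 3, 4, 5, 15, 0, 8, 1, 10, 11, 12, 13, 14, 6]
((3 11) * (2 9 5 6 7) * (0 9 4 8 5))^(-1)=(0 9)(2 7 6 5 8 4)(3 11)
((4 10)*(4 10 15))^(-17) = (4 15)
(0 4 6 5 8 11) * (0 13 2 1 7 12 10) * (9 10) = (0 4 6 5 8 11 13 2 1 7 12 9 10) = [4, 7, 1, 3, 6, 8, 5, 12, 11, 10, 0, 13, 9, 2]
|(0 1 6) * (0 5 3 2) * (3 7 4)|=|(0 1 6 5 7 4 3 2)|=8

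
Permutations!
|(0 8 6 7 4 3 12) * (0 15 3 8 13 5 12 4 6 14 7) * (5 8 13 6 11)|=|(0 6)(3 4 13 8 14 7 11 5 12 15)|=10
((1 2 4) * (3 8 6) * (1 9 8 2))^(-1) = (2 3 6 8 9 4)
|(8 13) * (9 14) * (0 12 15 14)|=|(0 12 15 14 9)(8 13)|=10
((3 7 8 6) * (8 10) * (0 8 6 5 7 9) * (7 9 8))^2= ((0 7 10 6 3 8 5 9))^2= (0 10 3 5)(6 8 9 7)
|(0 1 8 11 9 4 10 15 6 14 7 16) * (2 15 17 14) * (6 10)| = 14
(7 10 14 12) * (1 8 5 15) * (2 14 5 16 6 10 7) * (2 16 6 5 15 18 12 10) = [0, 8, 14, 3, 4, 18, 2, 7, 6, 9, 15, 11, 16, 13, 10, 1, 5, 17, 12] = (1 8 6 2 14 10 15)(5 18 12 16)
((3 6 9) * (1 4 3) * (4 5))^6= (9)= ((1 5 4 3 6 9))^6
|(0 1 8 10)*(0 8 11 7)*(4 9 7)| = 6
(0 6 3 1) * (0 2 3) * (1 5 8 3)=[6, 2, 1, 5, 4, 8, 0, 7, 3]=(0 6)(1 2)(3 5 8)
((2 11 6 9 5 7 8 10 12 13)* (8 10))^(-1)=(2 13 12 10 7 5 9 6 11)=((2 11 6 9 5 7 10 12 13))^(-1)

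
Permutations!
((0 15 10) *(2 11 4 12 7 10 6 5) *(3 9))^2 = (0 6 2 4 7)(5 11 12 10 15)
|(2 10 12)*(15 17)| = 6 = |(2 10 12)(15 17)|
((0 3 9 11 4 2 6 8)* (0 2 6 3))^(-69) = (2 3 9 11 4 6 8)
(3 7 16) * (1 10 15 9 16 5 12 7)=(1 10 15 9 16 3)(5 12 7)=[0, 10, 2, 1, 4, 12, 6, 5, 8, 16, 15, 11, 7, 13, 14, 9, 3]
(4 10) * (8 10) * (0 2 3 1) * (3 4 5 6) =(0 2 4 8 10 5 6 3 1) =[2, 0, 4, 1, 8, 6, 3, 7, 10, 9, 5]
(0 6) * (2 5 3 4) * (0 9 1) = (0 6 9 1)(2 5 3 4) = [6, 0, 5, 4, 2, 3, 9, 7, 8, 1]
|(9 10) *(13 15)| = 2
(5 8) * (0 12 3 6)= (0 12 3 6)(5 8)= [12, 1, 2, 6, 4, 8, 0, 7, 5, 9, 10, 11, 3]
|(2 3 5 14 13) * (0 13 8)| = 7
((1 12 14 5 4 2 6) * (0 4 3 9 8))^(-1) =((0 4 2 6 1 12 14 5 3 9 8))^(-1) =(0 8 9 3 5 14 12 1 6 2 4)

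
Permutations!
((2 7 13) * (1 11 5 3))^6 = (13)(1 5)(3 11)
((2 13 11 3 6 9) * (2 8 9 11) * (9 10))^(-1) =((2 13)(3 6 11)(8 10 9))^(-1) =(2 13)(3 11 6)(8 9 10)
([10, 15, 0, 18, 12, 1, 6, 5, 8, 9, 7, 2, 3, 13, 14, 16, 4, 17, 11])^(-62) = (0 5 16 3 2 7 15 12 11 10 1 4 18)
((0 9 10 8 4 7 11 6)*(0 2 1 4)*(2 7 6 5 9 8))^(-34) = (1 6 11 9 2 4 7 5 10)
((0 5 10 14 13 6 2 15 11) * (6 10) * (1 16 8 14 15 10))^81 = (0 10 5 15 6 11 2)(1 16 8 14 13)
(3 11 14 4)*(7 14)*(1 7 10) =(1 7 14 4 3 11 10) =[0, 7, 2, 11, 3, 5, 6, 14, 8, 9, 1, 10, 12, 13, 4]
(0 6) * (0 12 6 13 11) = (0 13 11)(6 12) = [13, 1, 2, 3, 4, 5, 12, 7, 8, 9, 10, 0, 6, 11]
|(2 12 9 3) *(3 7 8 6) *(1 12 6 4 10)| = 21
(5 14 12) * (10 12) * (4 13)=(4 13)(5 14 10 12)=[0, 1, 2, 3, 13, 14, 6, 7, 8, 9, 12, 11, 5, 4, 10]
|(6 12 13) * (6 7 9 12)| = 4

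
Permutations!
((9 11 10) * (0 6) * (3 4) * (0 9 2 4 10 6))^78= (11)(2 3)(4 10)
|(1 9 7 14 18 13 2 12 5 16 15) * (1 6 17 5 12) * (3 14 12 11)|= |(1 9 7 12 11 3 14 18 13 2)(5 16 15 6 17)|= 10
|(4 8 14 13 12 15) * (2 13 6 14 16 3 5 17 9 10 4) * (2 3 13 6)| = |(2 6 14)(3 5 17 9 10 4 8 16 13 12 15)| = 33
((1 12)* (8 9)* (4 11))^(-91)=(1 12)(4 11)(8 9)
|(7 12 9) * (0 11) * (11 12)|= 5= |(0 12 9 7 11)|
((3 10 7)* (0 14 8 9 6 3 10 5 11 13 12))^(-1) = (0 12 13 11 5 3 6 9 8 14)(7 10)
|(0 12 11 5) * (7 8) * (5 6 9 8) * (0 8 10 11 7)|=|(0 12 7 5 8)(6 9 10 11)|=20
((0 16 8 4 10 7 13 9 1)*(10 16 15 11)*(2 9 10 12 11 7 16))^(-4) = ((0 15 7 13 10 16 8 4 2 9 1)(11 12))^(-4) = (0 4 13 1 8 7 9 16 15 2 10)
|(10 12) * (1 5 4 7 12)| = |(1 5 4 7 12 10)| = 6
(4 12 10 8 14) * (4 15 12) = (8 14 15 12 10) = [0, 1, 2, 3, 4, 5, 6, 7, 14, 9, 8, 11, 10, 13, 15, 12]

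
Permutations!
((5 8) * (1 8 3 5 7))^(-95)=(1 8 7)(3 5)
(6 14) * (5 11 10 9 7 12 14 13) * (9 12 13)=[0, 1, 2, 3, 4, 11, 9, 13, 8, 7, 12, 10, 14, 5, 6]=(5 11 10 12 14 6 9 7 13)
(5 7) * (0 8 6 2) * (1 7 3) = [8, 7, 0, 1, 4, 3, 2, 5, 6] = (0 8 6 2)(1 7 5 3)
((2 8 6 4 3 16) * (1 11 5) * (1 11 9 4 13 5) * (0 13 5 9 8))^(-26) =(0 9 3 2 13 4 16)(1 11 5 6 8)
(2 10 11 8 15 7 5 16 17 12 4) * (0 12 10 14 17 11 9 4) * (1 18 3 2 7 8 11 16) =(0 12)(1 18 3 2 14 17 10 9 4 7 5)(8 15) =[12, 18, 14, 2, 7, 1, 6, 5, 15, 4, 9, 11, 0, 13, 17, 8, 16, 10, 3]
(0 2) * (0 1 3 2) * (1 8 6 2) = (1 3)(2 8 6) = [0, 3, 8, 1, 4, 5, 2, 7, 6]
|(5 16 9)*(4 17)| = 6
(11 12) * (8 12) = [0, 1, 2, 3, 4, 5, 6, 7, 12, 9, 10, 8, 11] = (8 12 11)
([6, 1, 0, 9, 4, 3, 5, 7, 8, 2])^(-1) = (0 2 9 3 5 6)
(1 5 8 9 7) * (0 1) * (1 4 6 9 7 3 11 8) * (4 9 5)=(0 9 3 11 8 7)(1 4 6 5)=[9, 4, 2, 11, 6, 1, 5, 0, 7, 3, 10, 8]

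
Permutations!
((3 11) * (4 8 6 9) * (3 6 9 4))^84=((3 11 6 4 8 9))^84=(11)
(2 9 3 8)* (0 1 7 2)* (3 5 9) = [1, 7, 3, 8, 4, 9, 6, 2, 0, 5] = (0 1 7 2 3 8)(5 9)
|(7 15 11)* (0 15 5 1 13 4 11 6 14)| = 12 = |(0 15 6 14)(1 13 4 11 7 5)|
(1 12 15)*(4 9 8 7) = [0, 12, 2, 3, 9, 5, 6, 4, 7, 8, 10, 11, 15, 13, 14, 1] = (1 12 15)(4 9 8 7)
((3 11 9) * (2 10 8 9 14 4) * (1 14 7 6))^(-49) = (1 9 14 3 4 11 2 7 10 6 8)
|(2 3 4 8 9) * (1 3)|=6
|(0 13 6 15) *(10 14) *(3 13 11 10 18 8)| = 10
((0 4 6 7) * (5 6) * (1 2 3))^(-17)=((0 4 5 6 7)(1 2 3))^(-17)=(0 6 4 7 5)(1 2 3)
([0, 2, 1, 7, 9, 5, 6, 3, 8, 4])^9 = [0, 2, 1, 7, 9, 5, 6, 3, 8, 4]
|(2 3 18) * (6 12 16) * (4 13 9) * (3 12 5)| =21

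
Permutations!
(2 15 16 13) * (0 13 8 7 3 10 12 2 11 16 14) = (0 13 11 16 8 7 3 10 12 2 15 14) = [13, 1, 15, 10, 4, 5, 6, 3, 7, 9, 12, 16, 2, 11, 0, 14, 8]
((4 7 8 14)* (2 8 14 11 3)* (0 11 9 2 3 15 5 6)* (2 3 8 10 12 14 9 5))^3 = ((0 11 15 2 10 12 14 4 7 9 3 8 5 6))^3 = (0 2 14 9 5 11 10 4 3 6 15 12 7 8)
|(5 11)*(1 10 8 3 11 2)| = 7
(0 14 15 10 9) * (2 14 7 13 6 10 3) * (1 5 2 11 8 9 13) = (0 7 1 5 2 14 15 3 11 8 9)(6 10 13) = [7, 5, 14, 11, 4, 2, 10, 1, 9, 0, 13, 8, 12, 6, 15, 3]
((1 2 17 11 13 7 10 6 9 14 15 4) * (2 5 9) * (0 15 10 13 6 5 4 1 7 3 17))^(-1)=(0 2 6 11 17 3 13 7 4 1 15)(5 10 14 9)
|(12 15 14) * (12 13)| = 4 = |(12 15 14 13)|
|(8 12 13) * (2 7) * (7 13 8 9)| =|(2 13 9 7)(8 12)| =4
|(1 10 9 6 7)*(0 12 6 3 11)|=9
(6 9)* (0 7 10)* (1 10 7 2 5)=(0 2 5 1 10)(6 9)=[2, 10, 5, 3, 4, 1, 9, 7, 8, 6, 0]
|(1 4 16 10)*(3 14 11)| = 12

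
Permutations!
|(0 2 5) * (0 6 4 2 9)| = 4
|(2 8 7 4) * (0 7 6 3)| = |(0 7 4 2 8 6 3)| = 7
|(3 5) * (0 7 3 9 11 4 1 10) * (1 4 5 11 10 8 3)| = 9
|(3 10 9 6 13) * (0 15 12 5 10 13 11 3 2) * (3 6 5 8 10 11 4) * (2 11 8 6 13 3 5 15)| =8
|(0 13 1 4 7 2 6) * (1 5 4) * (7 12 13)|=|(0 7 2 6)(4 12 13 5)|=4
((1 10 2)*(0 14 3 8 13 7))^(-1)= (0 7 13 8 3 14)(1 2 10)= ((0 14 3 8 13 7)(1 10 2))^(-1)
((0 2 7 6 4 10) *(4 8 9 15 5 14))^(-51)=(0 8 14 2 9 4 7 15 10 6 5)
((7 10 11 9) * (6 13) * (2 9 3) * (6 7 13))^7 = ((2 9 13 7 10 11 3))^7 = (13)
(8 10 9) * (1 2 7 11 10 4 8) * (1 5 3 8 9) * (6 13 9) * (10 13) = (1 2 7 11 13 9 5 3 8 4 6 10) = [0, 2, 7, 8, 6, 3, 10, 11, 4, 5, 1, 13, 12, 9]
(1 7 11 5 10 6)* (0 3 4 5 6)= (0 3 4 5 10)(1 7 11 6)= [3, 7, 2, 4, 5, 10, 1, 11, 8, 9, 0, 6]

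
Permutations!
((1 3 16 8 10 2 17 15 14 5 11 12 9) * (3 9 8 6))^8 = (2 10 8 12 11 5 14 15 17)(3 6 16)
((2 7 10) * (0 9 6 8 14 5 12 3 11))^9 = (14)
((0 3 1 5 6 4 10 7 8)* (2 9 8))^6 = (0 10 3 7 1 2 5 9 6 8 4)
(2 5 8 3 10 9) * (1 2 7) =(1 2 5 8 3 10 9 7) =[0, 2, 5, 10, 4, 8, 6, 1, 3, 7, 9]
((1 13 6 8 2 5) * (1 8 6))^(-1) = (1 13)(2 8 5)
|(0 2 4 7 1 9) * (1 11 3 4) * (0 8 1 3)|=|(0 2 3 4 7 11)(1 9 8)|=6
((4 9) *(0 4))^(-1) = ((0 4 9))^(-1) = (0 9 4)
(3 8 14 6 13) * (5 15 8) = (3 5 15 8 14 6 13) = [0, 1, 2, 5, 4, 15, 13, 7, 14, 9, 10, 11, 12, 3, 6, 8]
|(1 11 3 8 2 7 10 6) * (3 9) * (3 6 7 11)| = |(1 3 8 2 11 9 6)(7 10)| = 14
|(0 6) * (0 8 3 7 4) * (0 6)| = 5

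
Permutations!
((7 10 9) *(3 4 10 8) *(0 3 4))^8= ((0 3)(4 10 9 7 8))^8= (4 7 10 8 9)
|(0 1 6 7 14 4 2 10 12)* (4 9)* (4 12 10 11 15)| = 28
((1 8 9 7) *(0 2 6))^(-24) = ((0 2 6)(1 8 9 7))^(-24) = (9)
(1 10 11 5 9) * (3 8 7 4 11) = [0, 10, 2, 8, 11, 9, 6, 4, 7, 1, 3, 5] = (1 10 3 8 7 4 11 5 9)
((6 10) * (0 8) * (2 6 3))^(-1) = ((0 8)(2 6 10 3))^(-1) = (0 8)(2 3 10 6)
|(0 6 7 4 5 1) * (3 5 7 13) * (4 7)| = 6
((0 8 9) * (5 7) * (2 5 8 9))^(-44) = (9)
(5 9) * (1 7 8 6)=(1 7 8 6)(5 9)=[0, 7, 2, 3, 4, 9, 1, 8, 6, 5]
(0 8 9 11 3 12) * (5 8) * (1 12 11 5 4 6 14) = (0 4 6 14 1 12)(3 11)(5 8 9) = [4, 12, 2, 11, 6, 8, 14, 7, 9, 5, 10, 3, 0, 13, 1]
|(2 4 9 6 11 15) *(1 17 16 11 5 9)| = 21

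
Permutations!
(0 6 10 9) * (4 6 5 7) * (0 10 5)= (4 6 5 7)(9 10)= [0, 1, 2, 3, 6, 7, 5, 4, 8, 10, 9]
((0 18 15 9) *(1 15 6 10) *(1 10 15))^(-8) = (0 6 9 18 15)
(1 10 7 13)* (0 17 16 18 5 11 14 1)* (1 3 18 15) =(0 17 16 15 1 10 7 13)(3 18 5 11 14) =[17, 10, 2, 18, 4, 11, 6, 13, 8, 9, 7, 14, 12, 0, 3, 1, 15, 16, 5]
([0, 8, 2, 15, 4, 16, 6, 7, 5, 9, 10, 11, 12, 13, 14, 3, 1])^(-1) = [0, 16, 2, 15, 4, 8, 6, 7, 1, 9, 10, 11, 12, 13, 14, 3, 5]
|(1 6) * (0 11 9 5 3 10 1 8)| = 9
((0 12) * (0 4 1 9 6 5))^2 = (0 4 9 5 12 1 6)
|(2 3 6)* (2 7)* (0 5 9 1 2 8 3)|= 20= |(0 5 9 1 2)(3 6 7 8)|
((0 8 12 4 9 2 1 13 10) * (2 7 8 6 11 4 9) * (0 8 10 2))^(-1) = (0 4 11 6)(1 2 13)(7 9 12 8 10)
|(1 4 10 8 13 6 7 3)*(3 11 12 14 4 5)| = 9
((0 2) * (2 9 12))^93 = ((0 9 12 2))^93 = (0 9 12 2)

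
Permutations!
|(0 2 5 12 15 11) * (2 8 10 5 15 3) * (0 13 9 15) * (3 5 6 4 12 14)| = |(0 8 10 6 4 12 5 14 3 2)(9 15 11 13)| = 20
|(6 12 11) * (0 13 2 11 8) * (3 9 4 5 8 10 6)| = 9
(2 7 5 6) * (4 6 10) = (2 7 5 10 4 6) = [0, 1, 7, 3, 6, 10, 2, 5, 8, 9, 4]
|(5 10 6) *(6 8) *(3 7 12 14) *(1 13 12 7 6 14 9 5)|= 10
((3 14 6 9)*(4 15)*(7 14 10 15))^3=((3 10 15 4 7 14 6 9))^3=(3 4 6 10 7 9 15 14)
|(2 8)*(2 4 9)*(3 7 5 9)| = |(2 8 4 3 7 5 9)| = 7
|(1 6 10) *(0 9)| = |(0 9)(1 6 10)| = 6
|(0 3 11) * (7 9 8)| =|(0 3 11)(7 9 8)| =3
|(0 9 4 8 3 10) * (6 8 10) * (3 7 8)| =4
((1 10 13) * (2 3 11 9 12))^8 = ((1 10 13)(2 3 11 9 12))^8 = (1 13 10)(2 9 3 12 11)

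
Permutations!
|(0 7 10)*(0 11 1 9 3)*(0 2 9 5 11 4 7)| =|(1 5 11)(2 9 3)(4 7 10)| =3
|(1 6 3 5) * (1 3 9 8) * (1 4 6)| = 4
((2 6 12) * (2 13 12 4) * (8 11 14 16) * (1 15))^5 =((1 15)(2 6 4)(8 11 14 16)(12 13))^5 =(1 15)(2 4 6)(8 11 14 16)(12 13)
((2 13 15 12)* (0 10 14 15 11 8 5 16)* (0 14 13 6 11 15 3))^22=(0 5 2 10 16 6 13 14 11 15 3 8 12)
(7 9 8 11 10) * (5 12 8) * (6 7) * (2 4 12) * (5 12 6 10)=(2 4 6 7 9 12 8 11 5)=[0, 1, 4, 3, 6, 2, 7, 9, 11, 12, 10, 5, 8]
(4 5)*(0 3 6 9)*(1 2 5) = (0 3 6 9)(1 2 5 4) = [3, 2, 5, 6, 1, 4, 9, 7, 8, 0]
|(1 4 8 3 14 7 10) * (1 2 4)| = 7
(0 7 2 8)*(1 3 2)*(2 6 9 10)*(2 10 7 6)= [6, 3, 8, 2, 4, 5, 9, 1, 0, 7, 10]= (10)(0 6 9 7 1 3 2 8)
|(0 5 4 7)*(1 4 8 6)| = |(0 5 8 6 1 4 7)| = 7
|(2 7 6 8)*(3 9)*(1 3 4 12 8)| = 9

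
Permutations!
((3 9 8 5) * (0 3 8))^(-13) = (0 9 3)(5 8)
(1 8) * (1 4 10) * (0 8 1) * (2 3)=[8, 1, 3, 2, 10, 5, 6, 7, 4, 9, 0]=(0 8 4 10)(2 3)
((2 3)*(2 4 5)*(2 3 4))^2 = ((2 4 5 3))^2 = (2 5)(3 4)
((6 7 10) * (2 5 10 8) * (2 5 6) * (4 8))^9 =((2 6 7 4 8 5 10))^9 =(2 7 8 10 6 4 5)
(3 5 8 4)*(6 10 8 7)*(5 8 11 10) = (3 8 4)(5 7 6)(10 11) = [0, 1, 2, 8, 3, 7, 5, 6, 4, 9, 11, 10]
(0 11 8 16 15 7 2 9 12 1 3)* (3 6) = (0 11 8 16 15 7 2 9 12 1 6 3) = [11, 6, 9, 0, 4, 5, 3, 2, 16, 12, 10, 8, 1, 13, 14, 7, 15]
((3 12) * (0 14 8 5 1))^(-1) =((0 14 8 5 1)(3 12))^(-1) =(0 1 5 8 14)(3 12)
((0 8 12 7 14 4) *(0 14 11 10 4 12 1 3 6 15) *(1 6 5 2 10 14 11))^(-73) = ((0 8 6 15)(1 3 5 2 10 4 11 14 12 7))^(-73) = (0 15 6 8)(1 14 10 3 12 4 5 7 11 2)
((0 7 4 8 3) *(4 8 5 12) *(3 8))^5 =(0 3 7)(4 12 5)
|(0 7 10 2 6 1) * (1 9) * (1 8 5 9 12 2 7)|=|(0 1)(2 6 12)(5 9 8)(7 10)|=6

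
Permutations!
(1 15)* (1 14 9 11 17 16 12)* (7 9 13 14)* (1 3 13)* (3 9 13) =(1 15 7 13 14)(9 11 17 16 12) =[0, 15, 2, 3, 4, 5, 6, 13, 8, 11, 10, 17, 9, 14, 1, 7, 12, 16]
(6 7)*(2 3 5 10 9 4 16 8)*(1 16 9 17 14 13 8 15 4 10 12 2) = (1 16 15 4 9 10 17 14 13 8)(2 3 5 12)(6 7) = [0, 16, 3, 5, 9, 12, 7, 6, 1, 10, 17, 11, 2, 8, 13, 4, 15, 14]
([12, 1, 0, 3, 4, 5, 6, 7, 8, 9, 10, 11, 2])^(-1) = [2, 1, 12, 3, 4, 5, 6, 7, 8, 9, 10, 11, 0]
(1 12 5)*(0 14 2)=(0 14 2)(1 12 5)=[14, 12, 0, 3, 4, 1, 6, 7, 8, 9, 10, 11, 5, 13, 2]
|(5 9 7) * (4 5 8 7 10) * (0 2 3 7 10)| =|(0 2 3 7 8 10 4 5 9)| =9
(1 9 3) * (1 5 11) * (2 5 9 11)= (1 11)(2 5)(3 9)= [0, 11, 5, 9, 4, 2, 6, 7, 8, 3, 10, 1]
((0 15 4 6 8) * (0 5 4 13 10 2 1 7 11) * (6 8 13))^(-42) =(0 13 1)(2 11 6)(7 15 10)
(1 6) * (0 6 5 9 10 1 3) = (0 6 3)(1 5 9 10) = [6, 5, 2, 0, 4, 9, 3, 7, 8, 10, 1]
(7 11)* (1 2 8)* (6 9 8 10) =[0, 2, 10, 3, 4, 5, 9, 11, 1, 8, 6, 7] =(1 2 10 6 9 8)(7 11)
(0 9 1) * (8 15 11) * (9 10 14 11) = [10, 0, 2, 3, 4, 5, 6, 7, 15, 1, 14, 8, 12, 13, 11, 9] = (0 10 14 11 8 15 9 1)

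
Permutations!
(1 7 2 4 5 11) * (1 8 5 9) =(1 7 2 4 9)(5 11 8) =[0, 7, 4, 3, 9, 11, 6, 2, 5, 1, 10, 8]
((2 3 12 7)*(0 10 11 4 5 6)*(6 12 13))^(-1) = ((0 10 11 4 5 12 7 2 3 13 6))^(-1) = (0 6 13 3 2 7 12 5 4 11 10)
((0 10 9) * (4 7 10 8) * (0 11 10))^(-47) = (0 8 4 7)(9 11 10)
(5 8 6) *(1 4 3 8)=(1 4 3 8 6 5)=[0, 4, 2, 8, 3, 1, 5, 7, 6]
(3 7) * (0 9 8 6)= (0 9 8 6)(3 7)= [9, 1, 2, 7, 4, 5, 0, 3, 6, 8]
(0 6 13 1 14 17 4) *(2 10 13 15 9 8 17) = (0 6 15 9 8 17 4)(1 14 2 10 13) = [6, 14, 10, 3, 0, 5, 15, 7, 17, 8, 13, 11, 12, 1, 2, 9, 16, 4]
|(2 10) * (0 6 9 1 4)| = 10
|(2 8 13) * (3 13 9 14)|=|(2 8 9 14 3 13)|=6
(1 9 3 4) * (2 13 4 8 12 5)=[0, 9, 13, 8, 1, 2, 6, 7, 12, 3, 10, 11, 5, 4]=(1 9 3 8 12 5 2 13 4)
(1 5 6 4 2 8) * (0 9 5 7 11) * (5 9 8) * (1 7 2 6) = (0 8 7 11)(1 2 5)(4 6) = [8, 2, 5, 3, 6, 1, 4, 11, 7, 9, 10, 0]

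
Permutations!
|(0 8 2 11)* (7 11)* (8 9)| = 6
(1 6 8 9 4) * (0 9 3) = (0 9 4 1 6 8 3) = [9, 6, 2, 0, 1, 5, 8, 7, 3, 4]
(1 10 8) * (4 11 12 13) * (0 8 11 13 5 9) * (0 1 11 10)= (0 8 11 12 5 9 1)(4 13)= [8, 0, 2, 3, 13, 9, 6, 7, 11, 1, 10, 12, 5, 4]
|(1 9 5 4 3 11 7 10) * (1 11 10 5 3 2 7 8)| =12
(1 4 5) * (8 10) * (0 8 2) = (0 8 10 2)(1 4 5) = [8, 4, 0, 3, 5, 1, 6, 7, 10, 9, 2]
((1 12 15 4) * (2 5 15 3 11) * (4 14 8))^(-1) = ((1 12 3 11 2 5 15 14 8 4))^(-1) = (1 4 8 14 15 5 2 11 3 12)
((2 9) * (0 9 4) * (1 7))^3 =((0 9 2 4)(1 7))^3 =(0 4 2 9)(1 7)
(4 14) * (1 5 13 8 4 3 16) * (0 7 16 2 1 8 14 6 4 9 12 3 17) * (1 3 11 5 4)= (0 7 16 8 9 12 11 5 13 14 17)(1 4 6)(2 3)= [7, 4, 3, 2, 6, 13, 1, 16, 9, 12, 10, 5, 11, 14, 17, 15, 8, 0]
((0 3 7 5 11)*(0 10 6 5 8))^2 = (0 7)(3 8)(5 10)(6 11)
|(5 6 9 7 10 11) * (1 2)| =|(1 2)(5 6 9 7 10 11)| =6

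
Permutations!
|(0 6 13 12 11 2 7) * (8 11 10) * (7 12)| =20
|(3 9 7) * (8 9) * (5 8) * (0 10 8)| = |(0 10 8 9 7 3 5)| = 7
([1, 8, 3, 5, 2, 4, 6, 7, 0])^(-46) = [8, 0, 5, 4, 3, 2, 6, 7, 1]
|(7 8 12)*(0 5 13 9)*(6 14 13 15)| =|(0 5 15 6 14 13 9)(7 8 12)| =21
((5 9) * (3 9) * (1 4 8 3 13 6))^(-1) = (1 6 13 5 9 3 8 4)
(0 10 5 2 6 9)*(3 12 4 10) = (0 3 12 4 10 5 2 6 9) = [3, 1, 6, 12, 10, 2, 9, 7, 8, 0, 5, 11, 4]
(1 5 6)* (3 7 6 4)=[0, 5, 2, 7, 3, 4, 1, 6]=(1 5 4 3 7 6)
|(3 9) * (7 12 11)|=6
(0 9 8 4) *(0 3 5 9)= [0, 1, 2, 5, 3, 9, 6, 7, 4, 8]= (3 5 9 8 4)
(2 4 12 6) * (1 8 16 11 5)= (1 8 16 11 5)(2 4 12 6)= [0, 8, 4, 3, 12, 1, 2, 7, 16, 9, 10, 5, 6, 13, 14, 15, 11]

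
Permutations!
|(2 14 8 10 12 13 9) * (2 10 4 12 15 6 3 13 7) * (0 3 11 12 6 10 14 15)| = |(0 3 13 9 14 8 4 6 11 12 7 2 15 10)| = 14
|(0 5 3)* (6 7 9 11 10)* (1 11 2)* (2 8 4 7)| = 60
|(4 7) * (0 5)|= |(0 5)(4 7)|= 2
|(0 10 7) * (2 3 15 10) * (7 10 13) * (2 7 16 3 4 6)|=12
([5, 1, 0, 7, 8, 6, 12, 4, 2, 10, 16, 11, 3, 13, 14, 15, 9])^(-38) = [8, 1, 4, 6, 3, 2, 0, 12, 7, 10, 16, 11, 5, 13, 14, 15, 9]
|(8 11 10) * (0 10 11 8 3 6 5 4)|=|(11)(0 10 3 6 5 4)|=6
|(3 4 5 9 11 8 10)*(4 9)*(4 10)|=7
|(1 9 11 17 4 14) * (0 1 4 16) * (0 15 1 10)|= |(0 10)(1 9 11 17 16 15)(4 14)|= 6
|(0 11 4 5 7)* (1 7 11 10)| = |(0 10 1 7)(4 5 11)| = 12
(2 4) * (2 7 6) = (2 4 7 6) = [0, 1, 4, 3, 7, 5, 2, 6]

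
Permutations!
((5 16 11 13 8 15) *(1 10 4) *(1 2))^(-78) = (16)(1 4)(2 10)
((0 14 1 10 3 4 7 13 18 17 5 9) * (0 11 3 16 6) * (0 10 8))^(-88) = ((0 14 1 8)(3 4 7 13 18 17 5 9 11)(6 10 16))^(-88) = (3 7 18 5 11 4 13 17 9)(6 16 10)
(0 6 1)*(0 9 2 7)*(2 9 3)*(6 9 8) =(0 9 8 6 1 3 2 7) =[9, 3, 7, 2, 4, 5, 1, 0, 6, 8]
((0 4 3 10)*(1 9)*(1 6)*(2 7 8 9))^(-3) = ((0 4 3 10)(1 2 7 8 9 6))^(-3) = (0 4 3 10)(1 8)(2 9)(6 7)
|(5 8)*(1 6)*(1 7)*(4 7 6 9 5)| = 6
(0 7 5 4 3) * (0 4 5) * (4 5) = (0 7)(3 5 4) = [7, 1, 2, 5, 3, 4, 6, 0]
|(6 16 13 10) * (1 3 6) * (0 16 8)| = |(0 16 13 10 1 3 6 8)| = 8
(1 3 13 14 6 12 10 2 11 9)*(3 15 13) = (1 15 13 14 6 12 10 2 11 9) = [0, 15, 11, 3, 4, 5, 12, 7, 8, 1, 2, 9, 10, 14, 6, 13]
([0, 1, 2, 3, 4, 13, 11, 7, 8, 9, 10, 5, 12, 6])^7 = [0, 1, 2, 3, 4, 11, 13, 7, 8, 9, 10, 6, 12, 5]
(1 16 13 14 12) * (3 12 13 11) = (1 16 11 3 12)(13 14) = [0, 16, 2, 12, 4, 5, 6, 7, 8, 9, 10, 3, 1, 14, 13, 15, 11]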